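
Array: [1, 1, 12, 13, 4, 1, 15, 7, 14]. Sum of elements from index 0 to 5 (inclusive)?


Prefix sums: [0, 1, 2, 14, 27, 31, 32, 47, 54, 68]
Sum[0..5] = prefix[6] - prefix[0] = 32 - 0 = 32


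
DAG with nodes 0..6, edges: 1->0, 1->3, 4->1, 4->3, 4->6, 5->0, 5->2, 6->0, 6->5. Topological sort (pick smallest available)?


Kahn's algorithm, process smallest node first
Order: [4, 1, 3, 6, 5, 0, 2]


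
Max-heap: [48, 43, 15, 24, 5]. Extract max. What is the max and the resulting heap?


Max = 48
Replace root with last, heapify down
Resulting heap: [43, 24, 15, 5]


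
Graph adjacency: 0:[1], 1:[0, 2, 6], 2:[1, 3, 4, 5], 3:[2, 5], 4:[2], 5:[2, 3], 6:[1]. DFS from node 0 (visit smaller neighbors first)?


DFS stack-based: start with [0]
Visit order: [0, 1, 2, 3, 5, 4, 6]


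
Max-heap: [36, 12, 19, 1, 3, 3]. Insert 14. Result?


Append 14: [36, 12, 19, 1, 3, 3, 14]
Bubble up: no swaps needed
Result: [36, 12, 19, 1, 3, 3, 14]


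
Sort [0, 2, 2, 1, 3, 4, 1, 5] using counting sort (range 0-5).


Count array: [1, 2, 2, 1, 1, 1]
Reconstruct: [0, 1, 1, 2, 2, 3, 4, 5]


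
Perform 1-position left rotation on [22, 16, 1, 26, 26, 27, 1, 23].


Left rotate by 1: [16, 1, 26, 26, 27, 1, 23, 22]


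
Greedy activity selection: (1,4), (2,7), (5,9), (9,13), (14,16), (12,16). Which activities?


Greedy: pick earliest-ending, then skip overlaps.
Selected (4 activities): [(1, 4), (5, 9), (9, 13), (14, 16)]


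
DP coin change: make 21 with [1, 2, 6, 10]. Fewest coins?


dp[0]=0; dp[i]=1+min(dp[i-c] for c in coins)
...dp[16]=2, dp[17]=3, dp[18]=3, dp[19]=4, dp[20]=2, dp[21]=3
Minimum coins for 21 = 3


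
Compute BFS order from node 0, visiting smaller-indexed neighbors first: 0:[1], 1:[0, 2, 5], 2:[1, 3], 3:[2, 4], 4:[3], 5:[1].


BFS queue: start with [0]
Visit order: [0, 1, 2, 5, 3, 4]


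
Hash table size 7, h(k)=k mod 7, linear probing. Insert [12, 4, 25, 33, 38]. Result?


Insertions: 12->slot 5; 4->slot 4; 25->slot 6; 33->slot 0; 38->slot 3
Table: [33, None, None, 38, 4, 12, 25]


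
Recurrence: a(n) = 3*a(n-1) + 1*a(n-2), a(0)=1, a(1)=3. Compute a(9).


Build bottom-up:
...a(7)=3927, a(8)=12970, a(9)=3*12970+1*3927=42837


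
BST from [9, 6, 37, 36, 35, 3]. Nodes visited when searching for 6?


BST root = 9
Search for 6: compare at each node
Path: [9, 6]


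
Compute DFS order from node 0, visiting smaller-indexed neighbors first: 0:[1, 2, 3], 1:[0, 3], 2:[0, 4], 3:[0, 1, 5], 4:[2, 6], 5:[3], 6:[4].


DFS stack-based: start with [0]
Visit order: [0, 1, 3, 5, 2, 4, 6]


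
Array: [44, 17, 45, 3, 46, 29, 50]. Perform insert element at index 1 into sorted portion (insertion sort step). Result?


After one pass: [17, 44, 45, 3, 46, 29, 50]


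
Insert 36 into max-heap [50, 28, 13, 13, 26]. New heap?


Append 36: [50, 28, 13, 13, 26, 36]
Bubble up: swap idx 5(36) with idx 2(13)
Result: [50, 28, 36, 13, 26, 13]


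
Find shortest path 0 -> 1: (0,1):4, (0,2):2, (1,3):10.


Dijkstra from 0:
Distances: {0: 0, 1: 4, 2: 2, 3: 14}
Shortest distance to 1 = 4, path = [0, 1]


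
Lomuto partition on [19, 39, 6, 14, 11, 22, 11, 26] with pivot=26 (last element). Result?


Elements <= 26 go left of pivot.
Result: [19, 6, 14, 11, 22, 11, 26, 39], pivot at index 6


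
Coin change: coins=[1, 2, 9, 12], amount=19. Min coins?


dp[0]=0; dp[i]=1+min(dp[i-c] for c in coins)
...dp[14]=2, dp[15]=3, dp[16]=3, dp[17]=4, dp[18]=2, dp[19]=3
Minimum coins for 19 = 3


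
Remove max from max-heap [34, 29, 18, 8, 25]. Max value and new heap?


Max = 34
Replace root with last, heapify down
Resulting heap: [29, 25, 18, 8]


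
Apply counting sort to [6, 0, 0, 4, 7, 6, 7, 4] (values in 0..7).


Count array: [2, 0, 0, 0, 2, 0, 2, 2]
Reconstruct: [0, 0, 4, 4, 6, 6, 7, 7]


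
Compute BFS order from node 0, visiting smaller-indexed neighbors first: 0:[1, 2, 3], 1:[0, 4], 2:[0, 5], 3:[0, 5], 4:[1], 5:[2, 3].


BFS queue: start with [0]
Visit order: [0, 1, 2, 3, 4, 5]


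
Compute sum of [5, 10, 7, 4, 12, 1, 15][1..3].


Prefix sums: [0, 5, 15, 22, 26, 38, 39, 54]
Sum[1..3] = prefix[4] - prefix[1] = 26 - 5 = 21


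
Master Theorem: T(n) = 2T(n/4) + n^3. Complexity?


a=2, b=4, c=3. log_4(2)=0.5 < c=3. Case 3: O(n^c) = O(n^3)
Complexity: O(n^3)


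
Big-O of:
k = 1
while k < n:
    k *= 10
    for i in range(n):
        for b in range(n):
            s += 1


Per nesting level: O(log n) * O(n) * O(n) = O(n^2 log n)
Complexity: O(n^2 log n)


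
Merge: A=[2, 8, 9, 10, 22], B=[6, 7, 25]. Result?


Compare heads, take smaller each step.
Merged: [2, 6, 7, 8, 9, 10, 22, 25]


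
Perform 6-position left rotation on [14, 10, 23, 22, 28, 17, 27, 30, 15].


Left rotate by 6: [27, 30, 15, 14, 10, 23, 22, 28, 17]


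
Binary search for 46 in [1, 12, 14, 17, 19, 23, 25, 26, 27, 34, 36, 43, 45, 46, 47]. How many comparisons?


Search for 46:
[0,14] mid=7 arr[7]=26
[8,14] mid=11 arr[11]=43
[12,14] mid=13 arr[13]=46
Total: 3 comparisons


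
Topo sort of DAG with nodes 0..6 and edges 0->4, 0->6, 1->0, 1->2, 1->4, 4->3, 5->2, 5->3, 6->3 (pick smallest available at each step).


Kahn's algorithm, process smallest node first
Order: [1, 0, 4, 5, 2, 6, 3]


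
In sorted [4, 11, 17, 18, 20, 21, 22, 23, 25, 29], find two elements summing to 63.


Two pointers: lo=0, hi=9
No pair sums to 63


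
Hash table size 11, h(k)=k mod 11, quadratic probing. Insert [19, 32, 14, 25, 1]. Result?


Insertions: 19->slot 8; 32->slot 10; 14->slot 3; 25->slot 4; 1->slot 1
Table: [None, 1, None, 14, 25, None, None, None, 19, None, 32]


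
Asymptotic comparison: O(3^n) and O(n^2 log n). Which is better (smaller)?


n^2 log n grows slower than exponential (base 3)
O(n^2 log n) is asymptotically smaller; O(3^n) grows faster


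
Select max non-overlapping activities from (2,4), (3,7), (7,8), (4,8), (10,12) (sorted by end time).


Greedy: pick earliest-ending, then skip overlaps.
Selected (3 activities): [(2, 4), (7, 8), (10, 12)]


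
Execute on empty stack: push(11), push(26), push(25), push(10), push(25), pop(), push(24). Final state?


push(11) -> [11]
push(26) -> [11, 26]
push(25) -> [11, 26, 25]
push(10) -> [11, 26, 25, 10]
push(25) -> [11, 26, 25, 10, 25]
pop() returns 25 -> [11, 26, 25, 10]
push(24) -> [11, 26, 25, 10, 24]
Final stack (bottom to top): [11, 26, 25, 10, 24]


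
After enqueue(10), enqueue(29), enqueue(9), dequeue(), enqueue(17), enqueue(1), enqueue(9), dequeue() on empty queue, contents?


enqueue(10) -> [10]
enqueue(29) -> [10, 29]
enqueue(9) -> [10, 29, 9]
dequeue() returns 10 -> [29, 9]
enqueue(17) -> [29, 9, 17]
enqueue(1) -> [29, 9, 17, 1]
enqueue(9) -> [29, 9, 17, 1, 9]
dequeue() returns 29 -> [9, 17, 1, 9]
Final queue (front to back): [9, 17, 1, 9]


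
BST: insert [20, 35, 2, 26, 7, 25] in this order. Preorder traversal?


Root = 20; build tree by BST insertion.
Preorder traversal: [20, 2, 7, 35, 26, 25]


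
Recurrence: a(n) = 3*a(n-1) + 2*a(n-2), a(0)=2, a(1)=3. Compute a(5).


Build bottom-up:
...a(3)=45, a(4)=161, a(5)=3*161+2*45=573


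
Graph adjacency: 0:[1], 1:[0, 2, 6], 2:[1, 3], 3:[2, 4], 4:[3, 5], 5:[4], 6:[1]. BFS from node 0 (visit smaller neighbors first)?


BFS queue: start with [0]
Visit order: [0, 1, 2, 6, 3, 4, 5]


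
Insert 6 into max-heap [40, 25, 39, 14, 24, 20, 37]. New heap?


Append 6: [40, 25, 39, 14, 24, 20, 37, 6]
Bubble up: no swaps needed
Result: [40, 25, 39, 14, 24, 20, 37, 6]


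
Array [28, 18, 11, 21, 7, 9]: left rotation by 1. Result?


Left rotate by 1: [18, 11, 21, 7, 9, 28]


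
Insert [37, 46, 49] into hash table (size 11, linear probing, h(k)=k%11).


Insertions: 37->slot 4; 46->slot 2; 49->slot 5
Table: [None, None, 46, None, 37, 49, None, None, None, None, None]


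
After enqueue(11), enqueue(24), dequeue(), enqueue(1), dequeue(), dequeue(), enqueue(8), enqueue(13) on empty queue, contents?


enqueue(11) -> [11]
enqueue(24) -> [11, 24]
dequeue() returns 11 -> [24]
enqueue(1) -> [24, 1]
dequeue() returns 24 -> [1]
dequeue() returns 1 -> []
enqueue(8) -> [8]
enqueue(13) -> [8, 13]
Final queue (front to back): [8, 13]


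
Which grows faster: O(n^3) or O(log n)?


logarithmic grows slower than cubic
O(log n) is asymptotically smaller; O(n^3) grows faster


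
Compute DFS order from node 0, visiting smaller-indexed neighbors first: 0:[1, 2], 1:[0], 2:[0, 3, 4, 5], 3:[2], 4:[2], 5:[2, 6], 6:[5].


DFS stack-based: start with [0]
Visit order: [0, 1, 2, 3, 4, 5, 6]


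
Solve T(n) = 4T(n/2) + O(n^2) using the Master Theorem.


a=4, b=2, c=2. log_2(4)=2 = c=2. Case 2: O(n^c log n) = O(n^2 log n)
Complexity: O(n^2 log n)


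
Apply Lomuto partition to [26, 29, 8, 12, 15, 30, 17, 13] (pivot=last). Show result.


Elements <= 13 go left of pivot.
Result: [8, 12, 13, 29, 15, 30, 17, 26], pivot at index 2


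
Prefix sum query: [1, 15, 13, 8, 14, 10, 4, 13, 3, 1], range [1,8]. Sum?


Prefix sums: [0, 1, 16, 29, 37, 51, 61, 65, 78, 81, 82]
Sum[1..8] = prefix[9] - prefix[1] = 81 - 1 = 80


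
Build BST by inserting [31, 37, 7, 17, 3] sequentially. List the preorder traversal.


Root = 31; build tree by BST insertion.
Preorder traversal: [31, 7, 3, 17, 37]


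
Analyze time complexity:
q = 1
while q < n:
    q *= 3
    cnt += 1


Per nesting level: O(log n) = O(log n)
Complexity: O(log n)


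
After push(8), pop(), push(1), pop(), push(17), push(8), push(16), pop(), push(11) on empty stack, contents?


push(8) -> [8]
pop() returns 8 -> []
push(1) -> [1]
pop() returns 1 -> []
push(17) -> [17]
push(8) -> [17, 8]
push(16) -> [17, 8, 16]
pop() returns 16 -> [17, 8]
push(11) -> [17, 8, 11]
Final stack (bottom to top): [17, 8, 11]


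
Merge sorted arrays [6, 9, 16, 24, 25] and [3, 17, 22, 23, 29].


Compare heads, take smaller each step.
Merged: [3, 6, 9, 16, 17, 22, 23, 24, 25, 29]


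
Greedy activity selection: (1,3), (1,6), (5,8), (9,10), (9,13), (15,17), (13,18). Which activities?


Greedy: pick earliest-ending, then skip overlaps.
Selected (4 activities): [(1, 3), (5, 8), (9, 10), (15, 17)]


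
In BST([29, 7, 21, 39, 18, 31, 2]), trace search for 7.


BST root = 29
Search for 7: compare at each node
Path: [29, 7]


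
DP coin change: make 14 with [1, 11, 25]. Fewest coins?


dp[0]=0; dp[i]=1+min(dp[i-c] for c in coins)
...dp[9]=9, dp[10]=10, dp[11]=1, dp[12]=2, dp[13]=3, dp[14]=4
Minimum coins for 14 = 4


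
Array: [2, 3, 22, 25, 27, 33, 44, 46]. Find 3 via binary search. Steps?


Search for 3:
[0,7] mid=3 arr[3]=25
[0,2] mid=1 arr[1]=3
Total: 2 comparisons


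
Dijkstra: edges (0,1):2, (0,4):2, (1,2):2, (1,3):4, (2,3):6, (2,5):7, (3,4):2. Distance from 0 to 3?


Dijkstra from 0:
Distances: {0: 0, 1: 2, 2: 4, 3: 4, 4: 2, 5: 11}
Shortest distance to 3 = 4, path = [0, 4, 3]


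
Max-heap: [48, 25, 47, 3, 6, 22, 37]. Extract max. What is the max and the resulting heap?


Max = 48
Replace root with last, heapify down
Resulting heap: [47, 25, 37, 3, 6, 22]


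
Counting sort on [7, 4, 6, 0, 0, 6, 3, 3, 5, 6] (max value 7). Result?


Count array: [2, 0, 0, 2, 1, 1, 3, 1]
Reconstruct: [0, 0, 3, 3, 4, 5, 6, 6, 6, 7]


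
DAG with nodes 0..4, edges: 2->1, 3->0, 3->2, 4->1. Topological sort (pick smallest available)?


Kahn's algorithm, process smallest node first
Order: [3, 0, 2, 4, 1]


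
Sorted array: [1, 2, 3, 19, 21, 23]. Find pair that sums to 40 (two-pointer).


Two pointers: lo=0, hi=5
Found pair: (19, 21) summing to 40


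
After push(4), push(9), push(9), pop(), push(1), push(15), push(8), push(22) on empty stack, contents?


push(4) -> [4]
push(9) -> [4, 9]
push(9) -> [4, 9, 9]
pop() returns 9 -> [4, 9]
push(1) -> [4, 9, 1]
push(15) -> [4, 9, 1, 15]
push(8) -> [4, 9, 1, 15, 8]
push(22) -> [4, 9, 1, 15, 8, 22]
Final stack (bottom to top): [4, 9, 1, 15, 8, 22]


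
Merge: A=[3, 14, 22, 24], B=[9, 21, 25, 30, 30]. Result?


Compare heads, take smaller each step.
Merged: [3, 9, 14, 21, 22, 24, 25, 30, 30]


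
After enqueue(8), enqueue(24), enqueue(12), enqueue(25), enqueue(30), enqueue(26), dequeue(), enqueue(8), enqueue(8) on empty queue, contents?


enqueue(8) -> [8]
enqueue(24) -> [8, 24]
enqueue(12) -> [8, 24, 12]
enqueue(25) -> [8, 24, 12, 25]
enqueue(30) -> [8, 24, 12, 25, 30]
enqueue(26) -> [8, 24, 12, 25, 30, 26]
dequeue() returns 8 -> [24, 12, 25, 30, 26]
enqueue(8) -> [24, 12, 25, 30, 26, 8]
enqueue(8) -> [24, 12, 25, 30, 26, 8, 8]
Final queue (front to back): [24, 12, 25, 30, 26, 8, 8]


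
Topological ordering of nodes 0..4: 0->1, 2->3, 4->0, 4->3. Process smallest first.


Kahn's algorithm, process smallest node first
Order: [2, 4, 0, 1, 3]


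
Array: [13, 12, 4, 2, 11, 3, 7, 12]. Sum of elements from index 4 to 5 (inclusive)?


Prefix sums: [0, 13, 25, 29, 31, 42, 45, 52, 64]
Sum[4..5] = prefix[6] - prefix[4] = 45 - 31 = 14


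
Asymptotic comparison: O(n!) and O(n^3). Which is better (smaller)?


cubic grows slower than factorial
O(n^3) is asymptotically smaller; O(n!) grows faster


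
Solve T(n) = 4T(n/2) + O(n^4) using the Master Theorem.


a=4, b=2, c=4. log_2(4)=2 < c=4. Case 3: O(n^c) = O(n^4)
Complexity: O(n^4)


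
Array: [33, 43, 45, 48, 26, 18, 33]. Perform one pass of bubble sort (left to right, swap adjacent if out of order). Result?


After one pass: [33, 43, 45, 26, 18, 33, 48]


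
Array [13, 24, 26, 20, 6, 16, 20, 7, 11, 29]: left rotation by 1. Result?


Left rotate by 1: [24, 26, 20, 6, 16, 20, 7, 11, 29, 13]


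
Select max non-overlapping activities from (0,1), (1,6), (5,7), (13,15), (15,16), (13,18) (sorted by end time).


Greedy: pick earliest-ending, then skip overlaps.
Selected (4 activities): [(0, 1), (1, 6), (13, 15), (15, 16)]


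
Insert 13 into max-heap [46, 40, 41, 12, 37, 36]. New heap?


Append 13: [46, 40, 41, 12, 37, 36, 13]
Bubble up: no swaps needed
Result: [46, 40, 41, 12, 37, 36, 13]


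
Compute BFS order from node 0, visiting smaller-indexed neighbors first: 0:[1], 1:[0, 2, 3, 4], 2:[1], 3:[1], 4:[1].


BFS queue: start with [0]
Visit order: [0, 1, 2, 3, 4]


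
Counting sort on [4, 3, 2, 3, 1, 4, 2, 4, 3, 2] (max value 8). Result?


Count array: [0, 1, 3, 3, 3, 0, 0, 0, 0]
Reconstruct: [1, 2, 2, 2, 3, 3, 3, 4, 4, 4]


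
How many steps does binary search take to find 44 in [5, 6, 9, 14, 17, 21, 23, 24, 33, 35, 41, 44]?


Search for 44:
[0,11] mid=5 arr[5]=21
[6,11] mid=8 arr[8]=33
[9,11] mid=10 arr[10]=41
[11,11] mid=11 arr[11]=44
Total: 4 comparisons


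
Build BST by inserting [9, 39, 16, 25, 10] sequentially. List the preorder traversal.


Root = 9; build tree by BST insertion.
Preorder traversal: [9, 39, 16, 10, 25]


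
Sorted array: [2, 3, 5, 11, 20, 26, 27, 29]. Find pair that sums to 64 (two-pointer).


Two pointers: lo=0, hi=7
No pair sums to 64


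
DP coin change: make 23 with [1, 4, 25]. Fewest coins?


dp[0]=0; dp[i]=1+min(dp[i-c] for c in coins)
...dp[18]=6, dp[19]=7, dp[20]=5, dp[21]=6, dp[22]=7, dp[23]=8
Minimum coins for 23 = 8


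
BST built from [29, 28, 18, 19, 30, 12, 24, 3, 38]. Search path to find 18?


BST root = 29
Search for 18: compare at each node
Path: [29, 28, 18]


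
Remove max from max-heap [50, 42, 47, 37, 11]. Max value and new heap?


Max = 50
Replace root with last, heapify down
Resulting heap: [47, 42, 11, 37]


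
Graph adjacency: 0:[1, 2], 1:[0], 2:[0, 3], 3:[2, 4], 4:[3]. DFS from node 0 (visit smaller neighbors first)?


DFS stack-based: start with [0]
Visit order: [0, 1, 2, 3, 4]


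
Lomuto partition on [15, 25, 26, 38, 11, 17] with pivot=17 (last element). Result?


Elements <= 17 go left of pivot.
Result: [15, 11, 17, 38, 25, 26], pivot at index 2


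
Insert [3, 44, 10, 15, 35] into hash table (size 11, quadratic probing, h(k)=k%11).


Insertions: 3->slot 3; 44->slot 0; 10->slot 10; 15->slot 4; 35->slot 2
Table: [44, None, 35, 3, 15, None, None, None, None, None, 10]


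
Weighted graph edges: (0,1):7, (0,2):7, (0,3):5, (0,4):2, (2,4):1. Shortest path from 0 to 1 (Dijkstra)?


Dijkstra from 0:
Distances: {0: 0, 1: 7, 2: 3, 3: 5, 4: 2}
Shortest distance to 1 = 7, path = [0, 1]


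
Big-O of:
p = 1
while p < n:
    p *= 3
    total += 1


Per nesting level: O(log n) = O(log n)
Complexity: O(log n)


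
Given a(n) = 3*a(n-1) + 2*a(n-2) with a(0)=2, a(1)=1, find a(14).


Build bottom-up:
...a(12)=2144963, a(13)=7639399, a(14)=3*7639399+2*2144963=27208123


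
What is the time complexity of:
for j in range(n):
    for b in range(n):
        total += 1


Per nesting level: O(n) * O(n) = O(n^2)
Complexity: O(n^2)


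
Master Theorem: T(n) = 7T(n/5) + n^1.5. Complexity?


a=7, b=5, c=1.5. log_5(7)=1.209 < c=1.5. Case 3: O(n^c) = O(n^1.500)
Complexity: O(n^1.500)


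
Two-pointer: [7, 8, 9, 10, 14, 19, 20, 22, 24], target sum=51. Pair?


Two pointers: lo=0, hi=8
No pair sums to 51


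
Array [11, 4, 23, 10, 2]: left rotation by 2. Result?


Left rotate by 2: [23, 10, 2, 11, 4]


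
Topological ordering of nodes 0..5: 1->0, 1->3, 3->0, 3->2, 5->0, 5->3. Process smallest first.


Kahn's algorithm, process smallest node first
Order: [1, 4, 5, 3, 0, 2]


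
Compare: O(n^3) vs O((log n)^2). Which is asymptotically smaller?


polylogarithmic grows slower than cubic
O((log n)^2) is asymptotically smaller; O(n^3) grows faster


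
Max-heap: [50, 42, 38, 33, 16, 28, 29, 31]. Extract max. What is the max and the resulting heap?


Max = 50
Replace root with last, heapify down
Resulting heap: [42, 33, 38, 31, 16, 28, 29]


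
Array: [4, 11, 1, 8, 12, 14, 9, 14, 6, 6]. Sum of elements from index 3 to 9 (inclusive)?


Prefix sums: [0, 4, 15, 16, 24, 36, 50, 59, 73, 79, 85]
Sum[3..9] = prefix[10] - prefix[3] = 85 - 16 = 69


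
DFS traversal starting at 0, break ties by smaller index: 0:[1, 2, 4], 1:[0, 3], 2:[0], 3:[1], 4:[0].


DFS stack-based: start with [0]
Visit order: [0, 1, 3, 2, 4]


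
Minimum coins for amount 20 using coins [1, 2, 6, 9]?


dp[0]=0; dp[i]=1+min(dp[i-c] for c in coins)
...dp[15]=2, dp[16]=3, dp[17]=3, dp[18]=2, dp[19]=3, dp[20]=3
Minimum coins for 20 = 3


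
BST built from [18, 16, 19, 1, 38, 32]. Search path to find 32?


BST root = 18
Search for 32: compare at each node
Path: [18, 19, 38, 32]


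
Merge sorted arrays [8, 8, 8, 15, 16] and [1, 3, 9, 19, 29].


Compare heads, take smaller each step.
Merged: [1, 3, 8, 8, 8, 9, 15, 16, 19, 29]


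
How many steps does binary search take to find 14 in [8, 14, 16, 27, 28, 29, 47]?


Search for 14:
[0,6] mid=3 arr[3]=27
[0,2] mid=1 arr[1]=14
Total: 2 comparisons


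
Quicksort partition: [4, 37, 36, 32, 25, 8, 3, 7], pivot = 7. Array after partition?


Elements <= 7 go left of pivot.
Result: [4, 3, 7, 32, 25, 8, 37, 36], pivot at index 2


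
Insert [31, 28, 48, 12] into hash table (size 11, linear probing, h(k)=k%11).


Insertions: 31->slot 9; 28->slot 6; 48->slot 4; 12->slot 1
Table: [None, 12, None, None, 48, None, 28, None, None, 31, None]


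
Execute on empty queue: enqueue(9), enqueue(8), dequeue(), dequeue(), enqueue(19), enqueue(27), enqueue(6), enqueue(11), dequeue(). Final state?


enqueue(9) -> [9]
enqueue(8) -> [9, 8]
dequeue() returns 9 -> [8]
dequeue() returns 8 -> []
enqueue(19) -> [19]
enqueue(27) -> [19, 27]
enqueue(6) -> [19, 27, 6]
enqueue(11) -> [19, 27, 6, 11]
dequeue() returns 19 -> [27, 6, 11]
Final queue (front to back): [27, 6, 11]


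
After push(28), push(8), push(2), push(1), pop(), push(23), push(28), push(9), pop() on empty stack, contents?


push(28) -> [28]
push(8) -> [28, 8]
push(2) -> [28, 8, 2]
push(1) -> [28, 8, 2, 1]
pop() returns 1 -> [28, 8, 2]
push(23) -> [28, 8, 2, 23]
push(28) -> [28, 8, 2, 23, 28]
push(9) -> [28, 8, 2, 23, 28, 9]
pop() returns 9 -> [28, 8, 2, 23, 28]
Final stack (bottom to top): [28, 8, 2, 23, 28]


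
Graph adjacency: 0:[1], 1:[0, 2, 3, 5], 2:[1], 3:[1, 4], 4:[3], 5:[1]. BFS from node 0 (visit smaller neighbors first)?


BFS queue: start with [0]
Visit order: [0, 1, 2, 3, 5, 4]


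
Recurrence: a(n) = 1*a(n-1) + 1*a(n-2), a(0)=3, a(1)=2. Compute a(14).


Build bottom-up:
...a(12)=555, a(13)=898, a(14)=1*898+1*555=1453


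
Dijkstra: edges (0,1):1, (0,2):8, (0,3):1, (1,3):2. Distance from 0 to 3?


Dijkstra from 0:
Distances: {0: 0, 1: 1, 2: 8, 3: 1}
Shortest distance to 3 = 1, path = [0, 3]


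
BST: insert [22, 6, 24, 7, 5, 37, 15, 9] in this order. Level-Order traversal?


Root = 22; build tree by BST insertion.
Level-Order traversal: [22, 6, 24, 5, 7, 37, 15, 9]


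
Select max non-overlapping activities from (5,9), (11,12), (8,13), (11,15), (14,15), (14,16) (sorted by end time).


Greedy: pick earliest-ending, then skip overlaps.
Selected (3 activities): [(5, 9), (11, 12), (14, 15)]


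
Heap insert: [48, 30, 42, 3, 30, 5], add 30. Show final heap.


Append 30: [48, 30, 42, 3, 30, 5, 30]
Bubble up: no swaps needed
Result: [48, 30, 42, 3, 30, 5, 30]


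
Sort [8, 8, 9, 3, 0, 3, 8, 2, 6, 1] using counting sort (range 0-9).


Count array: [1, 1, 1, 2, 0, 0, 1, 0, 3, 1]
Reconstruct: [0, 1, 2, 3, 3, 6, 8, 8, 8, 9]


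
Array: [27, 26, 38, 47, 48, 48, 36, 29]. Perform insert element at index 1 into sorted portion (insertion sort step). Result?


After one pass: [26, 27, 38, 47, 48, 48, 36, 29]


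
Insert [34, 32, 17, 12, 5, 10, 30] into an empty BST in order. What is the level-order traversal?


Root = 34; build tree by BST insertion.
Level-Order traversal: [34, 32, 17, 12, 30, 5, 10]


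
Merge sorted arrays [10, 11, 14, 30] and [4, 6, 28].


Compare heads, take smaller each step.
Merged: [4, 6, 10, 11, 14, 28, 30]


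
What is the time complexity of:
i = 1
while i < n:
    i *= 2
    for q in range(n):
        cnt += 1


Per nesting level: O(log n) * O(n) = O(n log n)
Complexity: O(n log n)


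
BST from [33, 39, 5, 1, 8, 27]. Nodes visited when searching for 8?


BST root = 33
Search for 8: compare at each node
Path: [33, 5, 8]


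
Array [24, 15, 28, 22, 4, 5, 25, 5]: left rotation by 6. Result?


Left rotate by 6: [25, 5, 24, 15, 28, 22, 4, 5]


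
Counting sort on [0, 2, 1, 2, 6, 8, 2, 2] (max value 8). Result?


Count array: [1, 1, 4, 0, 0, 0, 1, 0, 1]
Reconstruct: [0, 1, 2, 2, 2, 2, 6, 8]


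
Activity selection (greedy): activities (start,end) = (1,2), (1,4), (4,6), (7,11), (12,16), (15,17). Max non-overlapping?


Greedy: pick earliest-ending, then skip overlaps.
Selected (4 activities): [(1, 2), (4, 6), (7, 11), (12, 16)]


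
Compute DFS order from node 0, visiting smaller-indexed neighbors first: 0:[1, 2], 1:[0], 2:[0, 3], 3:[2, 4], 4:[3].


DFS stack-based: start with [0]
Visit order: [0, 1, 2, 3, 4]


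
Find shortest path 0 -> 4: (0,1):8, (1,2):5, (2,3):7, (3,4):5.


Dijkstra from 0:
Distances: {0: 0, 1: 8, 2: 13, 3: 20, 4: 25}
Shortest distance to 4 = 25, path = [0, 1, 2, 3, 4]


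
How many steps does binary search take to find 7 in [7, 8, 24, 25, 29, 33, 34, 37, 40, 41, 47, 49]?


Search for 7:
[0,11] mid=5 arr[5]=33
[0,4] mid=2 arr[2]=24
[0,1] mid=0 arr[0]=7
Total: 3 comparisons


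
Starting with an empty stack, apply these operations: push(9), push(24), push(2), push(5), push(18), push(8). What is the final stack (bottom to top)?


push(9) -> [9]
push(24) -> [9, 24]
push(2) -> [9, 24, 2]
push(5) -> [9, 24, 2, 5]
push(18) -> [9, 24, 2, 5, 18]
push(8) -> [9, 24, 2, 5, 18, 8]
Final stack (bottom to top): [9, 24, 2, 5, 18, 8]


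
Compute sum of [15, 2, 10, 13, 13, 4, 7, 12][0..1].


Prefix sums: [0, 15, 17, 27, 40, 53, 57, 64, 76]
Sum[0..1] = prefix[2] - prefix[0] = 17 - 0 = 17


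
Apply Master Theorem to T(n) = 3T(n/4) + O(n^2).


a=3, b=4, c=2. log_4(3)=0.792 < c=2. Case 3: O(n^c) = O(n^2)
Complexity: O(n^2)


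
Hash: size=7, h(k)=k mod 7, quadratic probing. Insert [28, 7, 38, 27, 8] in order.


Insertions: 28->slot 0; 7->slot 1; 38->slot 3; 27->slot 6; 8->slot 2
Table: [28, 7, 8, 38, None, None, 27]


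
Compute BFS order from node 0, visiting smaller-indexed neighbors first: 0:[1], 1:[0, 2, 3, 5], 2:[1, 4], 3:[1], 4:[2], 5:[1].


BFS queue: start with [0]
Visit order: [0, 1, 2, 3, 5, 4]


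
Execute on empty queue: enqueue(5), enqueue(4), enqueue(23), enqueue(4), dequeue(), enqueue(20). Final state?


enqueue(5) -> [5]
enqueue(4) -> [5, 4]
enqueue(23) -> [5, 4, 23]
enqueue(4) -> [5, 4, 23, 4]
dequeue() returns 5 -> [4, 23, 4]
enqueue(20) -> [4, 23, 4, 20]
Final queue (front to back): [4, 23, 4, 20]


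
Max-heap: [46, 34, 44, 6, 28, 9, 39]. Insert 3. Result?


Append 3: [46, 34, 44, 6, 28, 9, 39, 3]
Bubble up: no swaps needed
Result: [46, 34, 44, 6, 28, 9, 39, 3]


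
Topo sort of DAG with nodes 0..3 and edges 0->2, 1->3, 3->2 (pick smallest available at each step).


Kahn's algorithm, process smallest node first
Order: [0, 1, 3, 2]


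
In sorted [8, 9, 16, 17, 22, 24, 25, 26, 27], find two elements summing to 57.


Two pointers: lo=0, hi=8
No pair sums to 57


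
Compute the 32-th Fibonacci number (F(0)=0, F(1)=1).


F(n)=F(n-1)+F(n-2)
...F(30)=832040, F(31)=1346269, F(32)=2178309


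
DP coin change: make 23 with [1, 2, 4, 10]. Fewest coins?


dp[0]=0; dp[i]=1+min(dp[i-c] for c in coins)
...dp[18]=3, dp[19]=4, dp[20]=2, dp[21]=3, dp[22]=3, dp[23]=4
Minimum coins for 23 = 4


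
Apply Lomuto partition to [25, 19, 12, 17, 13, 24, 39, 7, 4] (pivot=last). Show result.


Elements <= 4 go left of pivot.
Result: [4, 19, 12, 17, 13, 24, 39, 7, 25], pivot at index 0


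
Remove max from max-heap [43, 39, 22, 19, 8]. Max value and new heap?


Max = 43
Replace root with last, heapify down
Resulting heap: [39, 19, 22, 8]


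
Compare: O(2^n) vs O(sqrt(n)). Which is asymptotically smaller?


sublinear grows slower than exponential
O(sqrt(n)) is asymptotically smaller; O(2^n) grows faster


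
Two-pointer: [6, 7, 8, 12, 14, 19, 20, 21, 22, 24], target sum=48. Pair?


Two pointers: lo=0, hi=9
No pair sums to 48


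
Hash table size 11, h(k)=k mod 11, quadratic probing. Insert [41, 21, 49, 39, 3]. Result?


Insertions: 41->slot 8; 21->slot 10; 49->slot 5; 39->slot 6; 3->slot 3
Table: [None, None, None, 3, None, 49, 39, None, 41, None, 21]


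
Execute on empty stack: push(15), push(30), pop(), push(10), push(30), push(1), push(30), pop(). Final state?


push(15) -> [15]
push(30) -> [15, 30]
pop() returns 30 -> [15]
push(10) -> [15, 10]
push(30) -> [15, 10, 30]
push(1) -> [15, 10, 30, 1]
push(30) -> [15, 10, 30, 1, 30]
pop() returns 30 -> [15, 10, 30, 1]
Final stack (bottom to top): [15, 10, 30, 1]


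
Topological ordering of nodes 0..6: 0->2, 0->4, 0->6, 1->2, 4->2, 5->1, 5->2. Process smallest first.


Kahn's algorithm, process smallest node first
Order: [0, 3, 4, 5, 1, 2, 6]


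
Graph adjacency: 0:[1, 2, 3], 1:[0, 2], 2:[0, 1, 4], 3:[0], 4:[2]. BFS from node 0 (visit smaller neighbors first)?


BFS queue: start with [0]
Visit order: [0, 1, 2, 3, 4]


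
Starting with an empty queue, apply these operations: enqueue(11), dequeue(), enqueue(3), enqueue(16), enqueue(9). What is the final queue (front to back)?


enqueue(11) -> [11]
dequeue() returns 11 -> []
enqueue(3) -> [3]
enqueue(16) -> [3, 16]
enqueue(9) -> [3, 16, 9]
Final queue (front to back): [3, 16, 9]


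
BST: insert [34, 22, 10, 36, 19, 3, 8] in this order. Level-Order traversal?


Root = 34; build tree by BST insertion.
Level-Order traversal: [34, 22, 36, 10, 3, 19, 8]


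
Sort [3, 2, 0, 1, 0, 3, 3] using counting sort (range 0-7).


Count array: [2, 1, 1, 3, 0, 0, 0, 0]
Reconstruct: [0, 0, 1, 2, 3, 3, 3]


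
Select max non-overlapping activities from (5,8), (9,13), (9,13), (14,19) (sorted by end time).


Greedy: pick earliest-ending, then skip overlaps.
Selected (3 activities): [(5, 8), (9, 13), (14, 19)]


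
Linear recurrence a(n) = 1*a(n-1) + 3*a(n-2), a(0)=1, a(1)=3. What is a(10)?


Build bottom-up:
...a(8)=942, a(9)=2175, a(10)=1*2175+3*942=5001


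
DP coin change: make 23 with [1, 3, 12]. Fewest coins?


dp[0]=0; dp[i]=1+min(dp[i-c] for c in coins)
...dp[18]=3, dp[19]=4, dp[20]=5, dp[21]=4, dp[22]=5, dp[23]=6
Minimum coins for 23 = 6


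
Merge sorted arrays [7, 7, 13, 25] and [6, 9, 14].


Compare heads, take smaller each step.
Merged: [6, 7, 7, 9, 13, 14, 25]


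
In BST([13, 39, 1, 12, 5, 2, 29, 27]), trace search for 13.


BST root = 13
Search for 13: compare at each node
Path: [13]


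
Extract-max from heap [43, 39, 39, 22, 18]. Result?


Max = 43
Replace root with last, heapify down
Resulting heap: [39, 22, 39, 18]


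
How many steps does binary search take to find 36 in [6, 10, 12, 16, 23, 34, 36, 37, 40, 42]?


Search for 36:
[0,9] mid=4 arr[4]=23
[5,9] mid=7 arr[7]=37
[5,6] mid=5 arr[5]=34
[6,6] mid=6 arr[6]=36
Total: 4 comparisons


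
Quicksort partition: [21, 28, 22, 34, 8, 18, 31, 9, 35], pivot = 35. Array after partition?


Elements <= 35 go left of pivot.
Result: [21, 28, 22, 34, 8, 18, 31, 9, 35], pivot at index 8


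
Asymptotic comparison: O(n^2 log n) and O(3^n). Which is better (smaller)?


n^2 log n grows slower than exponential (base 3)
O(n^2 log n) is asymptotically smaller; O(3^n) grows faster


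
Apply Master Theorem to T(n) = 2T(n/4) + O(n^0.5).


a=2, b=4, c=0.5. log_4(2)=0.5 = c=0.5. Case 2: O(n^c log n) = O(sqrt(n) log n)
Complexity: O(sqrt(n) log n)


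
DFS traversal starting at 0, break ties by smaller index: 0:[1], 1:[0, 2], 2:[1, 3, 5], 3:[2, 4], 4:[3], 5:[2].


DFS stack-based: start with [0]
Visit order: [0, 1, 2, 3, 4, 5]


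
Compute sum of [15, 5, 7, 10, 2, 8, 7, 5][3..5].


Prefix sums: [0, 15, 20, 27, 37, 39, 47, 54, 59]
Sum[3..5] = prefix[6] - prefix[3] = 47 - 27 = 20


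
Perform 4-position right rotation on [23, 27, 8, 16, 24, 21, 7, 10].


Right rotate by 4: [24, 21, 7, 10, 23, 27, 8, 16]


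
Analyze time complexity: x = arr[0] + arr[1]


Analysis: constant-time operation, no loop
Complexity: O(1)


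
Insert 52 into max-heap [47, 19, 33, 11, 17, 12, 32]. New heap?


Append 52: [47, 19, 33, 11, 17, 12, 32, 52]
Bubble up: swap idx 7(52) with idx 3(11); swap idx 3(52) with idx 1(19); swap idx 1(52) with idx 0(47)
Result: [52, 47, 33, 19, 17, 12, 32, 11]


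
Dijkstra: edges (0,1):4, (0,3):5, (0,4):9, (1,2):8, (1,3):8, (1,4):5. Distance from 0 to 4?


Dijkstra from 0:
Distances: {0: 0, 1: 4, 2: 12, 3: 5, 4: 9}
Shortest distance to 4 = 9, path = [0, 4]


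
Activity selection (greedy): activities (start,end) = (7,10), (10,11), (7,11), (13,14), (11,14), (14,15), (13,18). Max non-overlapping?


Greedy: pick earliest-ending, then skip overlaps.
Selected (4 activities): [(7, 10), (10, 11), (13, 14), (14, 15)]


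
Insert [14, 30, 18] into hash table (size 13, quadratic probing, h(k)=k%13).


Insertions: 14->slot 1; 30->slot 4; 18->slot 5
Table: [None, 14, None, None, 30, 18, None, None, None, None, None, None, None]


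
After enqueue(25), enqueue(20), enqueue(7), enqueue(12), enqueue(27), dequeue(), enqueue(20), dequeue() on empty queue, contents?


enqueue(25) -> [25]
enqueue(20) -> [25, 20]
enqueue(7) -> [25, 20, 7]
enqueue(12) -> [25, 20, 7, 12]
enqueue(27) -> [25, 20, 7, 12, 27]
dequeue() returns 25 -> [20, 7, 12, 27]
enqueue(20) -> [20, 7, 12, 27, 20]
dequeue() returns 20 -> [7, 12, 27, 20]
Final queue (front to back): [7, 12, 27, 20]


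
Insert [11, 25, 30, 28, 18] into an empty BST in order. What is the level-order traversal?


Root = 11; build tree by BST insertion.
Level-Order traversal: [11, 25, 18, 30, 28]


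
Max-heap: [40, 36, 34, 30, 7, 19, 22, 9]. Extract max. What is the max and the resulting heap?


Max = 40
Replace root with last, heapify down
Resulting heap: [36, 30, 34, 9, 7, 19, 22]


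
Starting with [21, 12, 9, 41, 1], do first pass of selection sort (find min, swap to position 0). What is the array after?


After one pass: [1, 12, 9, 41, 21]


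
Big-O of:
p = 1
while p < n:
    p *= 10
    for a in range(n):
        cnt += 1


Per nesting level: O(log n) * O(n) = O(n log n)
Complexity: O(n log n)


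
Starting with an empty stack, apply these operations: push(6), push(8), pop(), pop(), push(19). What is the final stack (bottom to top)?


push(6) -> [6]
push(8) -> [6, 8]
pop() returns 8 -> [6]
pop() returns 6 -> []
push(19) -> [19]
Final stack (bottom to top): [19]


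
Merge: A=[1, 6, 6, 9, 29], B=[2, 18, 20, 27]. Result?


Compare heads, take smaller each step.
Merged: [1, 2, 6, 6, 9, 18, 20, 27, 29]


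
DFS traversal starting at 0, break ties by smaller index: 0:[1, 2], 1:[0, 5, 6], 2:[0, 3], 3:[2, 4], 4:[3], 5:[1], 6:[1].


DFS stack-based: start with [0]
Visit order: [0, 1, 5, 6, 2, 3, 4]


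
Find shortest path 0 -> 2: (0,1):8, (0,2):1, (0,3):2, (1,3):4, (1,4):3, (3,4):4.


Dijkstra from 0:
Distances: {0: 0, 1: 6, 2: 1, 3: 2, 4: 6}
Shortest distance to 2 = 1, path = [0, 2]


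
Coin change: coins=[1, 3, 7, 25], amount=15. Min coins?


dp[0]=0; dp[i]=1+min(dp[i-c] for c in coins)
...dp[10]=2, dp[11]=3, dp[12]=4, dp[13]=3, dp[14]=2, dp[15]=3
Minimum coins for 15 = 3


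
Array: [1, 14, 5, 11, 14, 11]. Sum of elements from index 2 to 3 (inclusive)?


Prefix sums: [0, 1, 15, 20, 31, 45, 56]
Sum[2..3] = prefix[4] - prefix[2] = 31 - 15 = 16


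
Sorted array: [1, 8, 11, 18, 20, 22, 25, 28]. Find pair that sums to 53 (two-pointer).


Two pointers: lo=0, hi=7
Found pair: (25, 28) summing to 53


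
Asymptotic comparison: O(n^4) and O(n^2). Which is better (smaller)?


quadratic grows slower than quartic
O(n^2) is asymptotically smaller; O(n^4) grows faster


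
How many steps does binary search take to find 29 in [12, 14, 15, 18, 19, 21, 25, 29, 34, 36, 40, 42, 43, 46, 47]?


Search for 29:
[0,14] mid=7 arr[7]=29
Total: 1 comparisons


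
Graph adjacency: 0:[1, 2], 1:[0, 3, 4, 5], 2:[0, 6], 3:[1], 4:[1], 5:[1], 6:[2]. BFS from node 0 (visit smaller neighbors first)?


BFS queue: start with [0]
Visit order: [0, 1, 2, 3, 4, 5, 6]


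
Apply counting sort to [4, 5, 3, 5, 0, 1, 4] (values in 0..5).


Count array: [1, 1, 0, 1, 2, 2]
Reconstruct: [0, 1, 3, 4, 4, 5, 5]


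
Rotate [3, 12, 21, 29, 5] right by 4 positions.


Right rotate by 4: [12, 21, 29, 5, 3]


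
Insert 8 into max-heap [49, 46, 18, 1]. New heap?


Append 8: [49, 46, 18, 1, 8]
Bubble up: no swaps needed
Result: [49, 46, 18, 1, 8]


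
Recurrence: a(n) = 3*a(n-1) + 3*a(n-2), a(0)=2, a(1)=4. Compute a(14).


Build bottom-up:
...a(12)=10744002, a(13)=40733604, a(14)=3*40733604+3*10744002=154432818


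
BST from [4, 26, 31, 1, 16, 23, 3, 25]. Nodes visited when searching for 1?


BST root = 4
Search for 1: compare at each node
Path: [4, 1]


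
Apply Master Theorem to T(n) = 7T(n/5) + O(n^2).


a=7, b=5, c=2. log_5(7)=1.209 < c=2. Case 3: O(n^c) = O(n^2)
Complexity: O(n^2)


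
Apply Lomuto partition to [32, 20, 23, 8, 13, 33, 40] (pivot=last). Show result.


Elements <= 40 go left of pivot.
Result: [32, 20, 23, 8, 13, 33, 40], pivot at index 6


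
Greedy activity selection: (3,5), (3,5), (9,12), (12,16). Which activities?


Greedy: pick earliest-ending, then skip overlaps.
Selected (3 activities): [(3, 5), (9, 12), (12, 16)]


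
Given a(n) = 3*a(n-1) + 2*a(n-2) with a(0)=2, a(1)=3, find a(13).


Build bottom-up:
...a(11)=1169589, a(12)=4165553, a(13)=3*4165553+2*1169589=14835837


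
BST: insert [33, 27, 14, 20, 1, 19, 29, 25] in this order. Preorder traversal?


Root = 33; build tree by BST insertion.
Preorder traversal: [33, 27, 14, 1, 20, 19, 25, 29]


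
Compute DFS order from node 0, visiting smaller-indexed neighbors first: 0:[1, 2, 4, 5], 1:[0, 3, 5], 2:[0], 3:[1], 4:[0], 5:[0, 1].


DFS stack-based: start with [0]
Visit order: [0, 1, 3, 5, 2, 4]


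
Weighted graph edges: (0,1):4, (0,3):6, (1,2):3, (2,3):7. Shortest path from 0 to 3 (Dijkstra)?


Dijkstra from 0:
Distances: {0: 0, 1: 4, 2: 7, 3: 6}
Shortest distance to 3 = 6, path = [0, 3]


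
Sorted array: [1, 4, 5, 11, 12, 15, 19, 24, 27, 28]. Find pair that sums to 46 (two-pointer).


Two pointers: lo=0, hi=9
Found pair: (19, 27) summing to 46


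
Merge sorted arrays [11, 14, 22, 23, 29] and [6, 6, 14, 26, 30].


Compare heads, take smaller each step.
Merged: [6, 6, 11, 14, 14, 22, 23, 26, 29, 30]


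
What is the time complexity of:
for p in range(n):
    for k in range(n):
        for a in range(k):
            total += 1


Per nesting level: O(n) * O(n) * O(n) [triangular over k] = O(n^3)
Complexity: O(n^3)


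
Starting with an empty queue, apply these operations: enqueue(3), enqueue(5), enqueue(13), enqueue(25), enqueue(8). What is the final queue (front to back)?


enqueue(3) -> [3]
enqueue(5) -> [3, 5]
enqueue(13) -> [3, 5, 13]
enqueue(25) -> [3, 5, 13, 25]
enqueue(8) -> [3, 5, 13, 25, 8]
Final queue (front to back): [3, 5, 13, 25, 8]


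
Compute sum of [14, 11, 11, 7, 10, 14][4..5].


Prefix sums: [0, 14, 25, 36, 43, 53, 67]
Sum[4..5] = prefix[6] - prefix[4] = 67 - 43 = 24


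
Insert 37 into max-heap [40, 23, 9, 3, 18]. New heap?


Append 37: [40, 23, 9, 3, 18, 37]
Bubble up: swap idx 5(37) with idx 2(9)
Result: [40, 23, 37, 3, 18, 9]


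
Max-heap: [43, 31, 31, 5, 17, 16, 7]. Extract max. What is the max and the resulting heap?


Max = 43
Replace root with last, heapify down
Resulting heap: [31, 17, 31, 5, 7, 16]


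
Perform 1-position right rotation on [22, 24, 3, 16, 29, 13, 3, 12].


Right rotate by 1: [12, 22, 24, 3, 16, 29, 13, 3]


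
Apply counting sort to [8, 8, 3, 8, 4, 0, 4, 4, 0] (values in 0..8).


Count array: [2, 0, 0, 1, 3, 0, 0, 0, 3]
Reconstruct: [0, 0, 3, 4, 4, 4, 8, 8, 8]


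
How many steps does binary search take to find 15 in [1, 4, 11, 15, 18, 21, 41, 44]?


Search for 15:
[0,7] mid=3 arr[3]=15
Total: 1 comparisons


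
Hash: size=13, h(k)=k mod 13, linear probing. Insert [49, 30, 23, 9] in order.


Insertions: 49->slot 10; 30->slot 4; 23->slot 11; 9->slot 9
Table: [None, None, None, None, 30, None, None, None, None, 9, 49, 23, None]


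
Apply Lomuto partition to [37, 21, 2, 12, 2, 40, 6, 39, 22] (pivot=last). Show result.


Elements <= 22 go left of pivot.
Result: [21, 2, 12, 2, 6, 22, 37, 39, 40], pivot at index 5


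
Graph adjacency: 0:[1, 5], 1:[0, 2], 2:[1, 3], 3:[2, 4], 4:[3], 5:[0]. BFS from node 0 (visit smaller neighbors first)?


BFS queue: start with [0]
Visit order: [0, 1, 5, 2, 3, 4]


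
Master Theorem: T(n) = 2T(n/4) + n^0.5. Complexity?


a=2, b=4, c=0.5. log_4(2)=0.5 = c=0.5. Case 2: O(n^c log n) = O(sqrt(n) log n)
Complexity: O(sqrt(n) log n)


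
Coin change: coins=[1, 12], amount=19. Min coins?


dp[0]=0; dp[i]=1+min(dp[i-c] for c in coins)
...dp[14]=3, dp[15]=4, dp[16]=5, dp[17]=6, dp[18]=7, dp[19]=8
Minimum coins for 19 = 8


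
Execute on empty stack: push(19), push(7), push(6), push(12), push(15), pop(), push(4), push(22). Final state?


push(19) -> [19]
push(7) -> [19, 7]
push(6) -> [19, 7, 6]
push(12) -> [19, 7, 6, 12]
push(15) -> [19, 7, 6, 12, 15]
pop() returns 15 -> [19, 7, 6, 12]
push(4) -> [19, 7, 6, 12, 4]
push(22) -> [19, 7, 6, 12, 4, 22]
Final stack (bottom to top): [19, 7, 6, 12, 4, 22]


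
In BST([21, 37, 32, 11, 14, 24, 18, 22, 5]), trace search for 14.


BST root = 21
Search for 14: compare at each node
Path: [21, 11, 14]


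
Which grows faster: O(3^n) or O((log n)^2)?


polylogarithmic grows slower than exponential (base 3)
O((log n)^2) is asymptotically smaller; O(3^n) grows faster
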